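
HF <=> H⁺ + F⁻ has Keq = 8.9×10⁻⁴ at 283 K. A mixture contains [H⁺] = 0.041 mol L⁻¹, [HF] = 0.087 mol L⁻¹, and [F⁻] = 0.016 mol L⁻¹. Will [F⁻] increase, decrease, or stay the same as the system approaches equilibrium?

Q = [H⁺]·[F⁻] / [HF] = (0.041)·(0.016) / (0.087) = 0.0075
Q = 0.0075 > Keq = 8.9×10⁻⁴: net reverse reaction.
F⁻ is a product, so it decreases.

decrease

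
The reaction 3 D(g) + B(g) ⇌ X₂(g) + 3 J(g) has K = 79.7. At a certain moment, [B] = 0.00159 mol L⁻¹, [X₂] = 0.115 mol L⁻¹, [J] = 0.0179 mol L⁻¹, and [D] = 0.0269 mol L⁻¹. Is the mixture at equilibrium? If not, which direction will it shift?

no; Q < K, reaction proceeds forward

Q = [X₂]·[J]³ / ([D]³·[B]) = (0.115)·(0.0179)³ / ((0.0269)³·(0.00159)) = 21.3
Q = 21.3 < K = 79.7: net forward reaction.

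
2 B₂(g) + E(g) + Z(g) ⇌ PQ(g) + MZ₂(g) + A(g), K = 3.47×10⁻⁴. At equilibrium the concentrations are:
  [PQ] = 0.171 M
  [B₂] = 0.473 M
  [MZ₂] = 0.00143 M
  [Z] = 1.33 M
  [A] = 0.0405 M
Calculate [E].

At equilibrium, K = [PQ]·[MZ₂]·[A] / ([B₂]²·[E]·[Z]) = 3.47×10⁻⁴.
(0.171)·(0.00143)·(0.0405) / ((0.473)²·([E])·(1.33)) = 3.47×10⁻⁴
[E] = 0.0959 M

[E] = 0.0959 M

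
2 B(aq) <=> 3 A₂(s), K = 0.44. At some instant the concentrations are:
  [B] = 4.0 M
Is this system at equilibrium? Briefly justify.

no; Q < K, reaction proceeds forward

(A₂ is a pure solid — omitted from Q.)
Q = 1 / [B]² = 1 / (4.0)² = 0.062
Q = 0.062 < K = 0.44: net forward reaction.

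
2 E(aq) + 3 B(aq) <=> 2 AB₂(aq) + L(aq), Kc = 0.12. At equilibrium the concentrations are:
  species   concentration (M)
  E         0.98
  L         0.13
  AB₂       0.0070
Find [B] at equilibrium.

At equilibrium, Kc = [AB₂]²·[L] / ([E]²·[B]³) = 0.12.
(0.0070)²·(0.13) / ((0.98)²·([B])³) = 0.12
[B]³ = 5.53×10⁻⁵ ⇒ [B] = 0.038 M

[B] = 0.038 M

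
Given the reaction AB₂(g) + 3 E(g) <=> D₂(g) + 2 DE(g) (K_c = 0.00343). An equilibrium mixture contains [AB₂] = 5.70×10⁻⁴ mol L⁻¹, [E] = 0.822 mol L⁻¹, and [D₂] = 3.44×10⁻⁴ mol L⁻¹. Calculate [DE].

At equilibrium, K_c = [D₂]·[DE]² / ([AB₂]·[E]³) = 0.00343.
(3.44×10⁻⁴)·([DE])² / ((5.70×10⁻⁴)·(0.822)³) = 0.00343
[DE]² = 0.00316 ⇒ [DE] = 0.0562 mol L⁻¹

[DE] = 0.0562 mol L⁻¹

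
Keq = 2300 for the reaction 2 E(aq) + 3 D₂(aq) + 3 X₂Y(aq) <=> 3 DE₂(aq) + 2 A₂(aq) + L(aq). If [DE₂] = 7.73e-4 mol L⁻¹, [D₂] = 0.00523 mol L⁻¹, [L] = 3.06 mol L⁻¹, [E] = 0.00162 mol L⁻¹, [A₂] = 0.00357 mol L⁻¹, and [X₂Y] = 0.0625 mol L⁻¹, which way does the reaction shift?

in the forward direction

Q = [DE₂]³·[A₂]²·[L] / ([E]²·[D₂]³·[X₂Y]³) = (7.73e-4)³·(0.00357)²·(3.06) / ((0.00162)²·(0.00523)³·(0.0625)³) = 197
Q = 197 < Keq = 2300, so the forward reaction proceeds.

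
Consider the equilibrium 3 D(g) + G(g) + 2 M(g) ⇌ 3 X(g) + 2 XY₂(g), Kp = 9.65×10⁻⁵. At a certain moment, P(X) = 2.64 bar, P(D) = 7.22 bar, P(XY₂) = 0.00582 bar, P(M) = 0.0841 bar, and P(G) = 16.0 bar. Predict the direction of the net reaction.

toward products

Qp = P(X)³·P(XY₂)² / (P(D)³·P(G)·P(M)²) = (2.64)³·(0.00582)² / ((7.22)³·(16.0)·(0.0841)²) = 1.46×10⁻⁵
Qp = 1.46×10⁻⁵ < Kp = 9.65×10⁻⁵, so the forward reaction proceeds.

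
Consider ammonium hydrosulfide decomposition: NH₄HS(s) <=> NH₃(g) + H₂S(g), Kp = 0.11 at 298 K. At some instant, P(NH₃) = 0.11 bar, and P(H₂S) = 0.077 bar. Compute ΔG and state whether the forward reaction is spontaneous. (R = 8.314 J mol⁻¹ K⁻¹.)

(NH₄HS is a pure solid — omitted from Qp.)
Qp = P(NH₃)·P(H₂S) = (0.11)·(0.077) = 0.00847
ΔG = RT ln(Qp/Kp) = (8.314 J mol⁻¹ K⁻¹)(298 K) × ln(0.00847/0.11)
   = (2.478 kJ/mol)(-2.564) = -6.35 kJ/mol
ΔG < 0, so the forward reaction is spontaneous (proceeds forward).

ΔG = -6.35 kJ/mol; the forward reaction is spontaneous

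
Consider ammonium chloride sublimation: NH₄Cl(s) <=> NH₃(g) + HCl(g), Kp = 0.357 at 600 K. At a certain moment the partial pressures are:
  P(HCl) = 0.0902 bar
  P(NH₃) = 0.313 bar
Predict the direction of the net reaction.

(NH₄Cl is a pure solid — omitted from Qp.)
Qp = P(NH₃)·P(HCl) = (0.313)·(0.0902) = 0.0282
Qp = 0.0282 < Kp = 0.357, so the forward reaction proceeds.

forward (toward products)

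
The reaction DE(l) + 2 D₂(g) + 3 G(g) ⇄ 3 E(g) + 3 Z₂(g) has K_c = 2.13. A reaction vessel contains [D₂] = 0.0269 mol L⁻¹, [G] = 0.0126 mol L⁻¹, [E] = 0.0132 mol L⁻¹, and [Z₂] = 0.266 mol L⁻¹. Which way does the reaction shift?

in the reverse direction

(DE is a pure liquid — omitted from Q_c.)
Q_c = [E]³·[Z₂]³ / ([D₂]²·[G]³) = (0.0132)³·(0.266)³ / ((0.0269)²·(0.0126)³) = 29.9
Q_c = 29.9 > K_c = 2.13, so the reverse reaction proceeds.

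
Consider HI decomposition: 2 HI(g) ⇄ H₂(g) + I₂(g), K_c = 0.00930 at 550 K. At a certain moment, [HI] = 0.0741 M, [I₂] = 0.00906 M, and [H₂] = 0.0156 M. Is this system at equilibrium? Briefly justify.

Q_c = [H₂]·[I₂] / [HI]² = (0.0156)·(0.00906) / (0.0741)² = 0.0257
Q_c = 0.0257 > K_c = 0.00930: net reverse reaction.

no; Q > K, reaction proceeds in reverse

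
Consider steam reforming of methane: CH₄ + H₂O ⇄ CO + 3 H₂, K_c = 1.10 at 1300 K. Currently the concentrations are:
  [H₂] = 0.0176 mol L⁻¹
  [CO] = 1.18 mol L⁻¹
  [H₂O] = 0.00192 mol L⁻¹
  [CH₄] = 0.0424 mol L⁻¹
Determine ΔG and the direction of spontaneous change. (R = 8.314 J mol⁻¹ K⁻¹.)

ΔG = -28.5 kJ/mol; the forward reaction is spontaneous

Q_c = [CO]·[H₂]³ / ([CH₄]·[H₂O]) = (1.18)·(0.0176)³ / ((0.0424)·(0.00192)) = 0.0790
ΔG = RT ln(Q_c/K_c) = (8.314 J mol⁻¹ K⁻¹)(1300 K) × ln(0.0790/1.10)
   = (10.81 kJ/mol)(-2.634) = -28.5 kJ/mol
ΔG < 0, so the forward reaction is spontaneous (proceeds forward).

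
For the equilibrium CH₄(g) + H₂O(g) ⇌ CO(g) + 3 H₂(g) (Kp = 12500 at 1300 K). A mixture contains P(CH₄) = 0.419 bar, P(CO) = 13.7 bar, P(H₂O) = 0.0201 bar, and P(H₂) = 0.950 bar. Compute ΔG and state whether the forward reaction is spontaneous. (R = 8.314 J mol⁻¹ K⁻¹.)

ΔG = -23.7 kJ/mol; the forward reaction is spontaneous

Qp = P(CO)·P(H₂)³ / (P(CH₄)·P(H₂O)) = (13.7)·(0.950)³ / ((0.419)·(0.0201)) = 1390
ΔG = RT ln(Qp/Kp) = (8.314 J mol⁻¹ K⁻¹)(1300 K) × ln(1390/12500)
   = (10.81 kJ/mol)(-2.196) = -23.7 kJ/mol
ΔG < 0, so the forward reaction is spontaneous (proceeds forward).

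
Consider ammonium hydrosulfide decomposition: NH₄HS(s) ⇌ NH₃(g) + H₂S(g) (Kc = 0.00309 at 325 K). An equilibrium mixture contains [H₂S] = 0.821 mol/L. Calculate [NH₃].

[NH₃] = 0.00376 mol/L

(NH₄HS is a pure solid — omitted from Kc.)
At equilibrium, Kc = [NH₃]·[H₂S] = 0.00309.
([NH₃])·(0.821) = 0.00309
[NH₃] = 0.00376 mol/L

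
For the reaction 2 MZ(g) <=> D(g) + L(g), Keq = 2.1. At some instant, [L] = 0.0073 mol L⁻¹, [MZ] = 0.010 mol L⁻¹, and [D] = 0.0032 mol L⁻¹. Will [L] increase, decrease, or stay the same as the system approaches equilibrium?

Q = [D]·[L] / [MZ]² = (0.0032)·(0.0073) / (0.010)² = 0.23
Q = 0.23 < Keq = 2.1: net forward reaction.
L is a product, so it increases.

increase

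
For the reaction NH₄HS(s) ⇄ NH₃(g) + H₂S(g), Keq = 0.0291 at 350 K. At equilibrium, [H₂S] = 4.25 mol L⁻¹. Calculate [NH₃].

[NH₃] = 0.00685 mol L⁻¹

(NH₄HS is a pure solid — omitted from Keq.)
At equilibrium, Keq = [NH₃]·[H₂S] = 0.0291.
([NH₃])·(4.25) = 0.0291
[NH₃] = 0.00685 mol L⁻¹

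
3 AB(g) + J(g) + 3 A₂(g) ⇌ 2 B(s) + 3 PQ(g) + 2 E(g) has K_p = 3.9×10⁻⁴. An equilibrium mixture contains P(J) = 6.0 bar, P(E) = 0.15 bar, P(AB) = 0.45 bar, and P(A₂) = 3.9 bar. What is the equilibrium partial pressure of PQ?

(B is a pure solid — omitted from K_p.)
At equilibrium, K_p = P(PQ)³·P(E)² / (P(AB)³·P(J)·P(A₂)³) = 3.9×10⁻⁴.
(P(PQ))³·(0.15)² / ((0.45)³·(6.0)·(3.9)³) = 3.9×10⁻⁴
P(PQ)³ = 0.562 ⇒ P(PQ) = 0.83 bar

P(PQ) = 0.83 bar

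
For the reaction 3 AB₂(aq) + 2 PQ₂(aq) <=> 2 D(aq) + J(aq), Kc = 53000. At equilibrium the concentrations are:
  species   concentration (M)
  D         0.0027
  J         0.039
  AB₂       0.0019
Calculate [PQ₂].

At equilibrium, Kc = [D]²·[J] / ([AB₂]³·[PQ₂]²) = 53000.
(0.0027)²·(0.039) / ((0.0019)³·([PQ₂])²) = 53000
[PQ₂]² = 7.82×10⁻⁴ ⇒ [PQ₂] = 0.028 M

[PQ₂] = 0.028 M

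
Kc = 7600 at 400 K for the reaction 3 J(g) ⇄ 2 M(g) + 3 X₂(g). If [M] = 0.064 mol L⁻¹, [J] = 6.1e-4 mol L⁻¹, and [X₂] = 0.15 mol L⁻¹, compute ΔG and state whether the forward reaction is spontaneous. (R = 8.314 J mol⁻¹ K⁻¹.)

ΔG = 6.92 kJ/mol; the forward reaction is non-spontaneous

Qc = [M]²·[X₂]³ / [J]³ = (0.064)²·(0.15)³ / (6.1e-4)³ = 60900
ΔG = RT ln(Qc/Kc) = (8.314 J mol⁻¹ K⁻¹)(400 K) × ln(60900/7600)
   = (3.326 kJ/mol)(2.081) = 6.92 kJ/mol
ΔG > 0, so the forward reaction is non-spontaneous (proceeds in reverse).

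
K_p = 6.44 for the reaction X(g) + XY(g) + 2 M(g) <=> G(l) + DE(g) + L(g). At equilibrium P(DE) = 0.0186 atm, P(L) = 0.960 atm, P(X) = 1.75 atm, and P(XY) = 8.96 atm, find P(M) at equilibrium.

P(M) = 0.0133 atm

(G is a pure liquid — omitted from K_p.)
At equilibrium, K_p = P(DE)·P(L) / (P(X)·P(XY)·P(M)²) = 6.44.
(0.0186)·(0.960) / ((1.75)·(8.96)·(P(M))²) = 6.44
P(M)² = 1.77e-4 ⇒ P(M) = 0.0133 atm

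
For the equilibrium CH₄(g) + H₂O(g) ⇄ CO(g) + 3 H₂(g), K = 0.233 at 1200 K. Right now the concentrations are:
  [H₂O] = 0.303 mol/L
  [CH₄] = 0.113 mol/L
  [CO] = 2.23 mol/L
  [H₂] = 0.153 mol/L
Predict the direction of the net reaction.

neither direction; the system is at equilibrium

Q = [CO]·[H₂]³ / ([CH₄]·[H₂O]) = (2.23)·(0.153)³ / ((0.113)·(0.303)) = 0.233
Q = 0.233 = K, so the system is already at equilibrium.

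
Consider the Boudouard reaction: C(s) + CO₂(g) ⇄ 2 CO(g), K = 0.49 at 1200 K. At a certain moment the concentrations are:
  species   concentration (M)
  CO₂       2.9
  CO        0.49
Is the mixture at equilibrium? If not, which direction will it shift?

no; Q < K, reaction proceeds forward

(C is a pure solid — omitted from Q.)
Q = [CO]² / [CO₂] = (0.49)² / (2.9) = 0.083
Q = 0.083 < K = 0.49: net forward reaction.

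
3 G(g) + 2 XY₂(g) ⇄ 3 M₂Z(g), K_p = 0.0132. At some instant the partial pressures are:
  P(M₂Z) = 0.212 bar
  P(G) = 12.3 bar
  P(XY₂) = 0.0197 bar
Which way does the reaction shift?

neither direction; the system is at equilibrium

Q_p = P(M₂Z)³ / (P(G)³·P(XY₂)²) = (0.212)³ / ((12.3)³·(0.0197)²) = 0.0132
Q_p = 0.0132 = K_p, so the system is already at equilibrium.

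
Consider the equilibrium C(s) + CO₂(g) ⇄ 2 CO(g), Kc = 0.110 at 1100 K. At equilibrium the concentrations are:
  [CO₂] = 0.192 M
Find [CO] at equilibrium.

(C is a pure solid — omitted from Kc.)
At equilibrium, Kc = [CO]² / [CO₂] = 0.110.
([CO])² / (0.192) = 0.110
[CO]² = 0.0211 ⇒ [CO] = 0.145 M

[CO] = 0.145 M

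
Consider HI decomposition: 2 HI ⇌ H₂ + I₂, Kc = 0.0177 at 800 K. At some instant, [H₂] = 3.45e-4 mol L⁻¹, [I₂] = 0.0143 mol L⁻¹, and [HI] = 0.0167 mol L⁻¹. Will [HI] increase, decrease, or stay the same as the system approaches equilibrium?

Qc = [H₂]·[I₂] / [HI]² = (3.45e-4)·(0.0143) / (0.0167)² = 0.0177
Qc = 0.0177 = Kc; the system is at equilibrium.

stay the same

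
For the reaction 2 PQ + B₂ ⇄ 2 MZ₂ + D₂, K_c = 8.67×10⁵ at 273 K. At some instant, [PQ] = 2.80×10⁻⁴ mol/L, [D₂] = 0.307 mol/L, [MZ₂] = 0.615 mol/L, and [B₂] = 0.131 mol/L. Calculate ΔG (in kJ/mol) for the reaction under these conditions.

ΔG = 5.83 kJ/mol

Q_c = [MZ₂]²·[D₂] / ([PQ]²·[B₂]) = (0.615)²·(0.307) / ((2.80×10⁻⁴)²·(0.131)) = 1.13×10⁷
ΔG = RT ln(Q_c/K_c) = (8.314 J mol⁻¹ K⁻¹)(273 K) × ln(1.13×10⁷/8.67×10⁵)
   = (2.270 kJ/mol)(2.568) = 5.83 kJ/mol
ΔG > 0, so the forward reaction is non-spontaneous (proceeds in reverse).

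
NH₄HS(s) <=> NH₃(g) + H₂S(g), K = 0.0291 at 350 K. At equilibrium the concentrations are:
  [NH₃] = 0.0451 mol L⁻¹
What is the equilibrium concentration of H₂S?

(NH₄HS is a pure solid — omitted from K.)
At equilibrium, K = [NH₃]·[H₂S] = 0.0291.
(0.0451)·([H₂S]) = 0.0291
[H₂S] = 0.645 mol L⁻¹

[H₂S] = 0.645 mol L⁻¹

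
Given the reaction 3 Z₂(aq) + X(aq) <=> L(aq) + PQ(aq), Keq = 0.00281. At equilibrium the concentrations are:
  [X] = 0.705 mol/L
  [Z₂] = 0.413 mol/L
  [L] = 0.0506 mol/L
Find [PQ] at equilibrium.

At equilibrium, Keq = [L]·[PQ] / ([Z₂]³·[X]) = 0.00281.
(0.0506)·([PQ]) / ((0.413)³·(0.705)) = 0.00281
[PQ] = 0.00276 mol/L

[PQ] = 0.00276 mol/L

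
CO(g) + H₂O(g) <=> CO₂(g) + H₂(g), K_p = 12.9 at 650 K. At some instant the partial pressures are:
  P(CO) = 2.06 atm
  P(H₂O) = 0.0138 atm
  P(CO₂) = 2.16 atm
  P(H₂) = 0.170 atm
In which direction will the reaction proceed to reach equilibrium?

neither direction; the system is at equilibrium

Q_p = P(CO₂)·P(H₂) / (P(CO)·P(H₂O)) = (2.16)·(0.170) / ((2.06)·(0.0138)) = 12.9
Q_p = 12.9 = K_p, so the system is already at equilibrium.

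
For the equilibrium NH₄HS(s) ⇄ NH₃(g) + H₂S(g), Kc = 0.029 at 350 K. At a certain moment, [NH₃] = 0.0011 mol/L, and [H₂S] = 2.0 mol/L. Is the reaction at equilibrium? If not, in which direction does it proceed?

toward products

(NH₄HS is a pure solid — omitted from Qc.)
Qc = [NH₃]·[H₂S] = (0.0011)·(2.0) = 0.0022
Qc = 0.0022 < Kc = 0.029, so the forward reaction proceeds.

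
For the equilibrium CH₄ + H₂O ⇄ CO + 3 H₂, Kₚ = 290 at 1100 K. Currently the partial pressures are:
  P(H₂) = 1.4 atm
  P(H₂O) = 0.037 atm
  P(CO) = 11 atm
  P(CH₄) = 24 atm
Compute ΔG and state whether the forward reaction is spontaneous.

Qₚ = P(CO)·P(H₂)³ / (P(CH₄)·P(H₂O)) = (11)·(1.4)³ / ((24)·(0.037)) = 34.0
ΔG = RT ln(Qₚ/Kₚ) = (8.314 J mol⁻¹ K⁻¹)(1100 K) × ln(34.0/290)
   = (9.145 kJ/mol)(-2.144) = -19.6 kJ/mol
ΔG < 0, so the forward reaction is spontaneous (proceeds forward).

ΔG = -19.6 kJ/mol; the forward reaction is spontaneous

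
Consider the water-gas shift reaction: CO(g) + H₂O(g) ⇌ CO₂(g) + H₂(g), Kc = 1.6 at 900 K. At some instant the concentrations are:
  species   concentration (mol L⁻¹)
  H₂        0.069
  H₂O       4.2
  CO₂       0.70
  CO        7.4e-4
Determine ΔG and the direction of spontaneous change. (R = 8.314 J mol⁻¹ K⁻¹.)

Qc = [CO₂]·[H₂] / ([CO]·[H₂O]) = (0.70)·(0.069) / ((7.4e-4)·(4.2)) = 15.5
ΔG = RT ln(Qc/Kc) = (8.314 J mol⁻¹ K⁻¹)(900 K) × ln(15.5/1.6)
   = (7.483 kJ/mol)(2.271) = 17.0 kJ/mol
ΔG > 0, so the forward reaction is non-spontaneous (proceeds in reverse).

ΔG = 17.0 kJ/mol; the forward reaction is non-spontaneous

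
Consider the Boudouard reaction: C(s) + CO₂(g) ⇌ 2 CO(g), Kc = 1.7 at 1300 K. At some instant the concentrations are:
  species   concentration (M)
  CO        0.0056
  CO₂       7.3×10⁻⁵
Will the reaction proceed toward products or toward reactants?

forward (toward products)

(C is a pure solid — omitted from Qc.)
Qc = [CO]² / [CO₂] = (0.0056)² / (7.3×10⁻⁵) = 0.43
Qc = 0.43 < Kc = 1.7, so the forward reaction proceeds.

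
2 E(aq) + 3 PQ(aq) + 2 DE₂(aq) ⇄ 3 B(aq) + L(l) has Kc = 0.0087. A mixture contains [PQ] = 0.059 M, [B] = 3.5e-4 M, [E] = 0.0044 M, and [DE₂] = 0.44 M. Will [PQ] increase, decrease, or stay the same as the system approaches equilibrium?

(L is a pure liquid — omitted from Qc.)
Qc = [B]³ / ([E]²·[PQ]³·[DE₂]²) = (3.5e-4)³ / ((0.0044)²·(0.059)³·(0.44)²) = 0.056
Qc = 0.056 > Kc = 0.0087: net reverse reaction.
PQ is a reactant, so it increases.

increase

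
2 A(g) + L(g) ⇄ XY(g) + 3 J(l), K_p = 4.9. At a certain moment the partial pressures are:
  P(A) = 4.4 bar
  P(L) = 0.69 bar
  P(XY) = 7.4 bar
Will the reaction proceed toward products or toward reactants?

(J is a pure liquid — omitted from Q_p.)
Q_p = P(XY) / (P(A)²·P(L)) = (7.4) / ((4.4)²·(0.69)) = 0.55
Q_p = 0.55 < K_p = 4.9, so the forward reaction proceeds.

to the right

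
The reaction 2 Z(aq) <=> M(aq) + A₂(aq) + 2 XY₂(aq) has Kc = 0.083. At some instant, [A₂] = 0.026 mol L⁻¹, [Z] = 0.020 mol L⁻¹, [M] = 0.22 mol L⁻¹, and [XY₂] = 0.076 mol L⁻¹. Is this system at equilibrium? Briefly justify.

Qc = [M]·[A₂]·[XY₂]² / [Z]² = (0.22)·(0.026)·(0.076)² / (0.020)² = 0.083
Qc = 0.083 = Kc; the system is at equilibrium.

yes, at equilibrium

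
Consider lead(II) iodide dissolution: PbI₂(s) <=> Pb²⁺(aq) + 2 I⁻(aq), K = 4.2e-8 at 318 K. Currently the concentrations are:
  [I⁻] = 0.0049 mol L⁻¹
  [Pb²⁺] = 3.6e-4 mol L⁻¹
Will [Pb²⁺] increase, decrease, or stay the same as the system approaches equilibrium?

(PbI₂ is a pure solid — omitted from Q.)
Q = [Pb²⁺]·[I⁻]² = (3.6e-4)·(0.0049)² = 8.6e-9
Q = 8.6e-9 < K = 4.2e-8: net forward reaction.
Pb²⁺ is a product, so it increases.

increase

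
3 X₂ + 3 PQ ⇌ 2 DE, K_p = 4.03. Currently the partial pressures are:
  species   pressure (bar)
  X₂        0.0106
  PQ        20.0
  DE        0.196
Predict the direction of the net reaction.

Q_p = P(DE)² / (P(X₂)³·P(PQ)³) = (0.196)² / ((0.0106)³·(20.0)³) = 4.03
Q_p = 4.03 = K_p, so the system is already at equilibrium.

neither direction; the system is at equilibrium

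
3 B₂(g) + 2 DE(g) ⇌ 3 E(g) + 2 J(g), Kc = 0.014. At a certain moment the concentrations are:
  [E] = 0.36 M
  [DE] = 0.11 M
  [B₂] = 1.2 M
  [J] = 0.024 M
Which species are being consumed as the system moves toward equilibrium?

B₂, DE (reactants)

Qc = [E]³·[J]² / ([B₂]³·[DE]²) = (0.36)³·(0.024)² / ((1.2)³·(0.11)²) = 0.0013
Qc = 0.0013 < Kc = 0.014: net forward reaction.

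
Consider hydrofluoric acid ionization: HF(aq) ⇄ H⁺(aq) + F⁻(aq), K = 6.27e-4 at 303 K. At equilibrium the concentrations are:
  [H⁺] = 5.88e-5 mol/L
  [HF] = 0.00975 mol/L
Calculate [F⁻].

At equilibrium, K = [H⁺]·[F⁻] / [HF] = 6.27e-4.
(5.88e-5)·([F⁻]) / (0.00975) = 6.27e-4
[F⁻] = 0.104 mol/L

[F⁻] = 0.104 mol/L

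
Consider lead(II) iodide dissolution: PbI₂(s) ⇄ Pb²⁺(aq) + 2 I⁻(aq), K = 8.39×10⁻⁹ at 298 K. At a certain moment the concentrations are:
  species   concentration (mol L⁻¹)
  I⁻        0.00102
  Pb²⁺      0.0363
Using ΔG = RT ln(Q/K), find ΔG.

ΔG = 3.73 kJ/mol

(PbI₂ is a pure solid — omitted from Q.)
Q = [Pb²⁺]·[I⁻]² = (0.0363)·(0.00102)² = 3.78×10⁻⁸
ΔG = RT ln(Q/K) = (8.314 J mol⁻¹ K⁻¹)(298 K) × ln(3.78×10⁻⁸/8.39×10⁻⁹)
   = (2.478 kJ/mol)(1.505) = 3.73 kJ/mol
ΔG > 0, so the forward reaction is non-spontaneous (proceeds in reverse).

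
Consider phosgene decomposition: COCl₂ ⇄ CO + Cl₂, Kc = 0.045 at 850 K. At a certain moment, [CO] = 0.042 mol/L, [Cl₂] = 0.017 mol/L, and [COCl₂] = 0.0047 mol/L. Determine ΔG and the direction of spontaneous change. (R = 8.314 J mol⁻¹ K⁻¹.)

ΔG = 8.60 kJ/mol; the forward reaction is non-spontaneous

Qc = [CO]·[Cl₂] / [COCl₂] = (0.042)·(0.017) / (0.0047) = 0.152
ΔG = RT ln(Qc/Kc) = (8.314 J mol⁻¹ K⁻¹)(850 K) × ln(0.152/0.045)
   = (7.067 kJ/mol)(1.217) = 8.60 kJ/mol
ΔG > 0, so the forward reaction is non-spontaneous (proceeds in reverse).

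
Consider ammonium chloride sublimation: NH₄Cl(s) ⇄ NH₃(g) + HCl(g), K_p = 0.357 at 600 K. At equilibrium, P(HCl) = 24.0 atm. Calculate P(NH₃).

P(NH₃) = 0.0149 atm

(NH₄Cl is a pure solid — omitted from K_p.)
At equilibrium, K_p = P(NH₃)·P(HCl) = 0.357.
(P(NH₃))·(24.0) = 0.357
P(NH₃) = 0.0149 atm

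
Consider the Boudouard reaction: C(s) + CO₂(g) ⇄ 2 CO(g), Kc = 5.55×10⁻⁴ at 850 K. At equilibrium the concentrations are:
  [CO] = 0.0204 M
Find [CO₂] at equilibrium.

[CO₂] = 0.750 M

(C is a pure solid — omitted from Kc.)
At equilibrium, Kc = [CO]² / [CO₂] = 5.55×10⁻⁴.
(0.0204)² / ([CO₂]) = 5.55×10⁻⁴
[CO₂] = 0.750 M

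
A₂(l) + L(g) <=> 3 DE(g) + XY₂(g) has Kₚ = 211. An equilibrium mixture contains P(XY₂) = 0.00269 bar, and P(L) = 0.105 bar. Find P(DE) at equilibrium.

P(DE) = 20.2 bar

(A₂ is a pure liquid — omitted from Kₚ.)
At equilibrium, Kₚ = P(DE)³·P(XY₂) / P(L) = 211.
(P(DE))³·(0.00269) / (0.105) = 211
P(DE)³ = 8240 ⇒ P(DE) = 20.2 bar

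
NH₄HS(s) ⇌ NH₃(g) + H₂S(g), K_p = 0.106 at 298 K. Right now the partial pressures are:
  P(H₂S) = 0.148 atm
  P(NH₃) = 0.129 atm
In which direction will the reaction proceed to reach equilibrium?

in the forward direction

(NH₄HS is a pure solid — omitted from Q_p.)
Q_p = P(NH₃)·P(H₂S) = (0.129)·(0.148) = 0.0191
Q_p = 0.0191 < K_p = 0.106, so the forward reaction proceeds.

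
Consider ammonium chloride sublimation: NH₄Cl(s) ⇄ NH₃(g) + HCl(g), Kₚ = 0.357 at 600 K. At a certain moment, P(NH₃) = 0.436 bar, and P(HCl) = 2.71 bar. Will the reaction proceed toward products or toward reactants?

(NH₄Cl is a pure solid — omitted from Qₚ.)
Qₚ = P(NH₃)·P(HCl) = (0.436)·(2.71) = 1.18
Qₚ = 1.18 > Kₚ = 0.357, so the reverse reaction proceeds.

toward reactants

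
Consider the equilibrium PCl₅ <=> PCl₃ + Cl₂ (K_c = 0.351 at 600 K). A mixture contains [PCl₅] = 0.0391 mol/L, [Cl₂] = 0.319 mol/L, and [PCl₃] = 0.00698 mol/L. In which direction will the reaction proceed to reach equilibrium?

to the right

Q_c = [PCl₃]·[Cl₂] / [PCl₅] = (0.00698)·(0.319) / (0.0391) = 0.0569
Q_c = 0.0569 < K_c = 0.351, so the forward reaction proceeds.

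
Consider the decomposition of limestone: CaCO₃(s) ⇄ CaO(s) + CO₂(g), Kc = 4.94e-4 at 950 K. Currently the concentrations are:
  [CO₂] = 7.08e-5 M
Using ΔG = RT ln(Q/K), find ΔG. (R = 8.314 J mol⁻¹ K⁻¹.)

ΔG = -15.3 kJ/mol

(CaCO₃, CaO are pure solids — omitted from Qc.)
Qc = [CO₂] = 7.08e-5
ΔG = RT ln(Qc/Kc) = (8.314 J mol⁻¹ K⁻¹)(950 K) × ln(7.08e-5/4.94e-4)
   = (7.898 kJ/mol)(-1.943) = -15.3 kJ/mol
ΔG < 0, so the forward reaction is spontaneous (proceeds forward).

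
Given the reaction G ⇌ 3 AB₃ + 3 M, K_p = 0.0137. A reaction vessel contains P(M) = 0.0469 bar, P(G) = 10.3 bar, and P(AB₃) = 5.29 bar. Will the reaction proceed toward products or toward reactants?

Q_p = P(AB₃)³·P(M)³ / P(G) = (5.29)³·(0.0469)³ / (10.3) = 0.00148
Q_p = 0.00148 < K_p = 0.0137, so the forward reaction proceeds.

toward products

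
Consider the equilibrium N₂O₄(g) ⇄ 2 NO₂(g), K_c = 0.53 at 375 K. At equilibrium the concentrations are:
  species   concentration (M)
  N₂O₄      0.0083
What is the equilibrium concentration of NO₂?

[NO₂] = 0.066 M

At equilibrium, K_c = [NO₂]² / [N₂O₄] = 0.53.
([NO₂])² / (0.0083) = 0.53
[NO₂]² = 0.00440 ⇒ [NO₂] = 0.066 M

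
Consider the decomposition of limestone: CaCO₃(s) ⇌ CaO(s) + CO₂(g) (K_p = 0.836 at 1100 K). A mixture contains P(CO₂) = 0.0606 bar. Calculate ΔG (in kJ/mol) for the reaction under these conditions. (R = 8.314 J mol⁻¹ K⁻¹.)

(CaCO₃, CaO are pure solids — omitted from Q_p.)
Q_p = P(CO₂) = 0.0606
ΔG = RT ln(Q_p/K_p) = (8.314 J mol⁻¹ K⁻¹)(1100 K) × ln(0.0606/0.836)
   = (9.145 kJ/mol)(-2.624) = -24.0 kJ/mol
ΔG < 0, so the forward reaction is spontaneous (proceeds forward).

ΔG = -24.0 kJ/mol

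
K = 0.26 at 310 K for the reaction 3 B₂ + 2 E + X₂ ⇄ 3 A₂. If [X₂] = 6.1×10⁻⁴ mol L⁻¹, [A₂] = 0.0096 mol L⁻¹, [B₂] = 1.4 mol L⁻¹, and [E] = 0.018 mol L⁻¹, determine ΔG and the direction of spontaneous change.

ΔG = 4.73 kJ/mol; the forward reaction is non-spontaneous

Q = [A₂]³ / ([B₂]³·[E]²·[X₂]) = (0.0096)³ / ((1.4)³·(0.018)²·(6.1×10⁻⁴)) = 1.63
ΔG = RT ln(Q/K) = (8.314 J mol⁻¹ K⁻¹)(310 K) × ln(1.63/0.26)
   = (2.577 kJ/mol)(1.836) = 4.73 kJ/mol
ΔG > 0, so the forward reaction is non-spontaneous (proceeds in reverse).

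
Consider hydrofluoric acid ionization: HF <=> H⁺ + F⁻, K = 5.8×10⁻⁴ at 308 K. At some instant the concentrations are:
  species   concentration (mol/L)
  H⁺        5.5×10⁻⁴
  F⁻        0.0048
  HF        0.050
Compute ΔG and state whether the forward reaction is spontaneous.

ΔG = -6.14 kJ/mol; the forward reaction is spontaneous

Q = [H⁺]·[F⁻] / [HF] = (5.5×10⁻⁴)·(0.0048) / (0.050) = 5.28×10⁻⁵
ΔG = RT ln(Q/K) = (8.314 J mol⁻¹ K⁻¹)(308 K) × ln(5.28×10⁻⁵/5.8×10⁻⁴)
   = (2.561 kJ/mol)(-2.397) = -6.14 kJ/mol
ΔG < 0, so the forward reaction is spontaneous (proceeds forward).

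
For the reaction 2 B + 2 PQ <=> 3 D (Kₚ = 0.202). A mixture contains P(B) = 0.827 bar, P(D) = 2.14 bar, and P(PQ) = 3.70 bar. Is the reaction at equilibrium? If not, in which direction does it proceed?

Qₚ = P(D)³ / (P(B)²·P(PQ)²) = (2.14)³ / ((0.827)²·(3.70)²) = 1.05
Qₚ = 1.05 > Kₚ = 0.202, so the reverse reaction proceeds.

reverse (toward reactants)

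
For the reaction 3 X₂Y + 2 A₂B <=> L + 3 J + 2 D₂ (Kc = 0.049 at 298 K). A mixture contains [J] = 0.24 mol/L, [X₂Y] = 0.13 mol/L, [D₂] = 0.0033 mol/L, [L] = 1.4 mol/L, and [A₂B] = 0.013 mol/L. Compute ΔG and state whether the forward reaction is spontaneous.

Qc = [L]·[J]³·[D₂]² / ([X₂Y]³·[A₂B]²) = (1.4)·(0.24)³·(0.0033)² / ((0.13)³·(0.013)²) = 0.568
ΔG = RT ln(Qc/Kc) = (8.314 J mol⁻¹ K⁻¹)(298 K) × ln(0.568/0.049)
   = (2.478 kJ/mol)(2.450) = 6.07 kJ/mol
ΔG > 0, so the forward reaction is non-spontaneous (proceeds in reverse).

ΔG = 6.07 kJ/mol; the forward reaction is non-spontaneous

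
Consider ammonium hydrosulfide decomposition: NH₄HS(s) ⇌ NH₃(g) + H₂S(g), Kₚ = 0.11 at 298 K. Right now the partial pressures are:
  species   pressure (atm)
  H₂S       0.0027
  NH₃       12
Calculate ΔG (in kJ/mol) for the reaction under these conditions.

(NH₄HS is a pure solid — omitted from Qₚ.)
Qₚ = P(NH₃)·P(H₂S) = (12)·(0.0027) = 0.0324
ΔG = RT ln(Qₚ/Kₚ) = (8.314 J mol⁻¹ K⁻¹)(298 K) × ln(0.0324/0.11)
   = (2.478 kJ/mol)(-1.222) = -3.03 kJ/mol
ΔG < 0, so the forward reaction is spontaneous (proceeds forward).

ΔG = -3.03 kJ/mol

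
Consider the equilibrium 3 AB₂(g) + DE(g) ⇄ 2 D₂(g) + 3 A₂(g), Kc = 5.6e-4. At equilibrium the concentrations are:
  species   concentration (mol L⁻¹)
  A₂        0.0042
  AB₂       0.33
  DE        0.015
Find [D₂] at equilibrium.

[D₂] = 2.0 mol L⁻¹

At equilibrium, Kc = [D₂]²·[A₂]³ / ([AB₂]³·[DE]) = 5.6e-4.
([D₂])²·(0.0042)³ / ((0.33)³·(0.015)) = 5.6e-4
[D₂]² = 4.07 ⇒ [D₂] = 2.0 mol L⁻¹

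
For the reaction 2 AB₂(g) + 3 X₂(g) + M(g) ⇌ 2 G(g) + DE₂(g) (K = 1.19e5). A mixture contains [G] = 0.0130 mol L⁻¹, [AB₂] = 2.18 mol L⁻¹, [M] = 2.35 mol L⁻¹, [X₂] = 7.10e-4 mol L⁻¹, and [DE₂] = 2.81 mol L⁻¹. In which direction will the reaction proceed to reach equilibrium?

neither direction; the system is at equilibrium

Q = [G]²·[DE₂] / ([AB₂]²·[X₂]³·[M]) = (0.0130)²·(2.81) / ((2.18)²·(7.10e-4)³·(2.35)) = 1.19e5
Q = 1.19e5 = K, so the system is already at equilibrium.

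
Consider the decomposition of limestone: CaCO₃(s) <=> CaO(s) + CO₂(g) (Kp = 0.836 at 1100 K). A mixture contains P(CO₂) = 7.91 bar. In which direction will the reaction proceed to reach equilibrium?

(CaCO₃, CaO are pure solids — omitted from Qp.)
Qp = P(CO₂) = 7.91
Qp = 7.91 > Kp = 0.836, so the reverse reaction proceeds.

in the reverse direction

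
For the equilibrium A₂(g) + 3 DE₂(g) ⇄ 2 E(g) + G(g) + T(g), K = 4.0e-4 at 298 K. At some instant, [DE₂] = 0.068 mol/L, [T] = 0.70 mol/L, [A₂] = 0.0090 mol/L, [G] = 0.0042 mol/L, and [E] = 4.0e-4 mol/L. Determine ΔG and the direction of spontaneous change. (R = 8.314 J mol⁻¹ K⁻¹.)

Q = [E]²·[G]·[T] / ([A₂]·[DE₂]³) = (4.0e-4)²·(0.0042)·(0.70) / ((0.0090)·(0.068)³) = 1.66e-4
ΔG = RT ln(Q/K) = (8.314 J mol⁻¹ K⁻¹)(298 K) × ln(1.66e-4/4.0e-4)
   = (2.478 kJ/mol)(-0.8795) = -2.18 kJ/mol
ΔG < 0, so the forward reaction is spontaneous (proceeds forward).

ΔG = -2.18 kJ/mol; the forward reaction is spontaneous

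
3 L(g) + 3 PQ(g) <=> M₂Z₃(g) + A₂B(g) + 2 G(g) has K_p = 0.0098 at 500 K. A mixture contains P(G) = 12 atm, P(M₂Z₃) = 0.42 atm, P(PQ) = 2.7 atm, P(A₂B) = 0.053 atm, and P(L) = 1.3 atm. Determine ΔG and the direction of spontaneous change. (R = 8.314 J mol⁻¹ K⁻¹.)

Q_p = P(M₂Z₃)·P(A₂B)·P(G)² / (P(L)³·P(PQ)³) = (0.42)·(0.053)·(12)² / ((1.3)³·(2.7)³) = 0.0741
ΔG = RT ln(Q_p/K_p) = (8.314 J mol⁻¹ K⁻¹)(500 K) × ln(0.0741/0.0098)
   = (4.157 kJ/mol)(2.023) = 8.41 kJ/mol
ΔG > 0, so the forward reaction is non-spontaneous (proceeds in reverse).

ΔG = 8.41 kJ/mol; the forward reaction is non-spontaneous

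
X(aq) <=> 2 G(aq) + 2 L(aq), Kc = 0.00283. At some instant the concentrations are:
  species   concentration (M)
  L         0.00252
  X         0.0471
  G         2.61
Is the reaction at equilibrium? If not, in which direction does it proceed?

Qc = [G]²·[L]² / [X] = (2.61)²·(0.00252)² / (0.0471) = 9.18×10⁻⁴
Qc = 9.18×10⁻⁴ < Kc = 0.00283, so the forward reaction proceeds.

in the forward direction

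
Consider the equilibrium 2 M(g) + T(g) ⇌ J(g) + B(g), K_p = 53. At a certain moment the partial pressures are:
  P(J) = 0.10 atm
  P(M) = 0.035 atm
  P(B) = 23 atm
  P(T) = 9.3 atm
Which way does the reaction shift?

toward reactants

Q_p = P(J)·P(B) / (P(M)²·P(T)) = (0.10)·(23) / ((0.035)²·(9.3)) = 200
Q_p = 200 > K_p = 53, so the reverse reaction proceeds.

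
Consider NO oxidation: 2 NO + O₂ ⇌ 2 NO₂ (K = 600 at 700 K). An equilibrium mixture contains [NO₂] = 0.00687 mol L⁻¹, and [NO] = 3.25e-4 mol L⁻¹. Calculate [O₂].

At equilibrium, K = [NO₂]² / ([NO]²·[O₂]) = 600.
(0.00687)² / ((3.25e-4)²·([O₂])) = 600
[O₂] = 0.745 mol L⁻¹

[O₂] = 0.745 mol L⁻¹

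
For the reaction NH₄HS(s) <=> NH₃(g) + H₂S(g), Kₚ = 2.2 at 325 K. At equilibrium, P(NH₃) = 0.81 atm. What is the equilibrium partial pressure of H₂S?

(NH₄HS is a pure solid — omitted from Kₚ.)
At equilibrium, Kₚ = P(NH₃)·P(H₂S) = 2.2.
(0.81)·(P(H₂S)) = 2.2
P(H₂S) = 2.72 = 2.7 atm

P(H₂S) = 2.7 atm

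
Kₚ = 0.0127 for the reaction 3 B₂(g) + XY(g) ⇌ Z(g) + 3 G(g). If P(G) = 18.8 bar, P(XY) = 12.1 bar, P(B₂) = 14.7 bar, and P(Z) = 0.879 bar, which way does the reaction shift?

Qₚ = P(Z)·P(G)³ / (P(B₂)³·P(XY)) = (0.879)·(18.8)³ / ((14.7)³·(12.1)) = 0.152
Qₚ = 0.152 > Kₚ = 0.0127, so the reverse reaction proceeds.

toward reactants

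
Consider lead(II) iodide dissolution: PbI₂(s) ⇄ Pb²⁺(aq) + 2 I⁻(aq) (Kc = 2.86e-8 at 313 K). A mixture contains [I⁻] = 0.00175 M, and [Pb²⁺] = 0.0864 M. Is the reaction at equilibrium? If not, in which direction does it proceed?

(PbI₂ is a pure solid — omitted from Qc.)
Qc = [Pb²⁺]·[I⁻]² = (0.0864)·(0.00175)² = 2.65e-7
Qc = 2.65e-7 > Kc = 2.86e-8, so the reverse reaction proceeds.

in the reverse direction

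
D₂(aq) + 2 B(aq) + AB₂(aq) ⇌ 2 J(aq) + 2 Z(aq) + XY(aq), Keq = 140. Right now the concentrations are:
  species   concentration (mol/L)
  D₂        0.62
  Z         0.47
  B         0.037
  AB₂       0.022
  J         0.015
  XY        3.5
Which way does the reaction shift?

in the forward direction

Q = [J]²·[Z]²·[XY] / ([D₂]·[B]²·[AB₂]) = (0.015)²·(0.47)²·(3.5) / ((0.62)·(0.037)²·(0.022)) = 9.3
Q = 9.3 < Keq = 140, so the forward reaction proceeds.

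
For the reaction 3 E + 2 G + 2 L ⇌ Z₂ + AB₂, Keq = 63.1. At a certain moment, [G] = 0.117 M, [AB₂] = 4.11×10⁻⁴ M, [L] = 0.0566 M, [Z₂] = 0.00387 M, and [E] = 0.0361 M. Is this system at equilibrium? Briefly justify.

Q = [Z₂]·[AB₂] / ([E]³·[G]²·[L]²) = (0.00387)·(4.11×10⁻⁴) / ((0.0361)³·(0.117)²·(0.0566)²) = 771
Q = 771 > Keq = 63.1: net reverse reaction.

no; Q > K, reaction proceeds in reverse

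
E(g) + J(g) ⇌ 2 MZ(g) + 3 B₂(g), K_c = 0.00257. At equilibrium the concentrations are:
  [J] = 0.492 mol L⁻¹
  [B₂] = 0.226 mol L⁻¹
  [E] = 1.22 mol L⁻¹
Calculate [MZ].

At equilibrium, K_c = [MZ]²·[B₂]³ / ([E]·[J]) = 0.00257.
([MZ])²·(0.226)³ / ((1.22)·(0.492)) = 0.00257
[MZ]² = 0.134 ⇒ [MZ] = 0.366 mol L⁻¹

[MZ] = 0.366 mol L⁻¹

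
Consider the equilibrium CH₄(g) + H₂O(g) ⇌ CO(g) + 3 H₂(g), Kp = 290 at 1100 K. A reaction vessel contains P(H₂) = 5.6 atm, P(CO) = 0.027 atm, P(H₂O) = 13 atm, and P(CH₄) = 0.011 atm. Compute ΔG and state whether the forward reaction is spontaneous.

ΔG = -19.8 kJ/mol; the forward reaction is spontaneous

Qp = P(CO)·P(H₂)³ / (P(CH₄)·P(H₂O)) = (0.027)·(5.6)³ / ((0.011)·(13)) = 33.2
ΔG = RT ln(Qp/Kp) = (8.314 J mol⁻¹ K⁻¹)(1100 K) × ln(33.2/290)
   = (9.145 kJ/mol)(-2.167) = -19.8 kJ/mol
ΔG < 0, so the forward reaction is spontaneous (proceeds forward).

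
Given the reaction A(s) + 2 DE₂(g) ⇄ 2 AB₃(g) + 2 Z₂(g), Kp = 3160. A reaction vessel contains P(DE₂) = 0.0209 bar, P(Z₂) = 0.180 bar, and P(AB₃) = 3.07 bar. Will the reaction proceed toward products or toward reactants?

toward products

(A is a pure solid — omitted from Qp.)
Qp = P(AB₃)²·P(Z₂)² / P(DE₂)² = (3.07)²·(0.180)² / (0.0209)² = 699
Qp = 699 < Kp = 3160, so the forward reaction proceeds.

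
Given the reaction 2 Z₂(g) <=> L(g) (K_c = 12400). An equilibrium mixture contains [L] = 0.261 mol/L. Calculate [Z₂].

At equilibrium, K_c = [L] / [Z₂]² = 12400.
(0.261) / ([Z₂])² = 12400
[Z₂]² = 2.10×10⁻⁵ ⇒ [Z₂] = 0.00459 mol/L

[Z₂] = 0.00459 mol/L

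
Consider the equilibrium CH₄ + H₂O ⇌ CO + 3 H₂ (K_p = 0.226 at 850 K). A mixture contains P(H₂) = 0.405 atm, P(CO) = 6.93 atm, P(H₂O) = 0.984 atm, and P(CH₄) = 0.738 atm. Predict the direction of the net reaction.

Q_p = P(CO)·P(H₂)³ / (P(CH₄)·P(H₂O)) = (6.93)·(0.405)³ / ((0.738)·(0.984)) = 0.634
Q_p = 0.634 > K_p = 0.226, so the reverse reaction proceeds.

in the reverse direction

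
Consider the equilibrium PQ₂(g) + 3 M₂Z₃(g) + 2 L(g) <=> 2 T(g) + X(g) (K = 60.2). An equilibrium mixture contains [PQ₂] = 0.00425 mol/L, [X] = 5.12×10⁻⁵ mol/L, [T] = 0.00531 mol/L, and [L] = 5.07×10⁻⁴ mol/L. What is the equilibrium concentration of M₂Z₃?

At equilibrium, K = [T]²·[X] / ([PQ₂]·[M₂Z₃]³·[L]²) = 60.2.
(0.00531)²·(5.12×10⁻⁵) / ((0.00425)·([M₂Z₃])³·(5.07×10⁻⁴)²) = 60.2
[M₂Z₃]³ = 0.0220 ⇒ [M₂Z₃] = 0.280 mol/L

[M₂Z₃] = 0.280 mol/L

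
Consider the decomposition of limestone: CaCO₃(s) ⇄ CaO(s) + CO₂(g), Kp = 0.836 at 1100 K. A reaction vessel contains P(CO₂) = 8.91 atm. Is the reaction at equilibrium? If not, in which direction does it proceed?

to the left

(CaCO₃, CaO are pure solids — omitted from Qp.)
Qp = P(CO₂) = 8.91
Qp = 8.91 > Kp = 0.836, so the reverse reaction proceeds.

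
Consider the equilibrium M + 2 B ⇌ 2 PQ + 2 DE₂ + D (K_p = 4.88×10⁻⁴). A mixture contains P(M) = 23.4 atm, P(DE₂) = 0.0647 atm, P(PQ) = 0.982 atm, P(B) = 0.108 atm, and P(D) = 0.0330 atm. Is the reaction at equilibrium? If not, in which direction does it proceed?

neither direction; the system is at equilibrium

Q_p = P(PQ)²·P(DE₂)²·P(D) / (P(M)·P(B)²) = (0.982)²·(0.0647)²·(0.0330) / ((23.4)·(0.108)²) = 4.88×10⁻⁴
Q_p = 4.88×10⁻⁴ = K_p, so the system is already at equilibrium.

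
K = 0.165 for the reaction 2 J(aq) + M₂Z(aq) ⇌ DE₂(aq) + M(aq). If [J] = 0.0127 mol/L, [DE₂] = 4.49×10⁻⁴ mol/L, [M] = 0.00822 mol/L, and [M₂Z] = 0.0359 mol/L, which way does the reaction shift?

Q = [DE₂]·[M] / ([J]²·[M₂Z]) = (4.49×10⁻⁴)·(0.00822) / ((0.0127)²·(0.0359)) = 0.637
Q = 0.637 > K = 0.165, so the reverse reaction proceeds.

toward reactants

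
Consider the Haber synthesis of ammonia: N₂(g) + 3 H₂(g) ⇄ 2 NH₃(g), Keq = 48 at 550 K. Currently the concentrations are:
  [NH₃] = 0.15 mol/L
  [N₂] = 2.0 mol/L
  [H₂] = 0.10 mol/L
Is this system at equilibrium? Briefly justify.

Q = [NH₃]² / ([N₂]·[H₂]³) = (0.15)² / ((2.0)·(0.10)³) = 11
Q = 11 < Keq = 48: net forward reaction.

no; Q < K, reaction proceeds forward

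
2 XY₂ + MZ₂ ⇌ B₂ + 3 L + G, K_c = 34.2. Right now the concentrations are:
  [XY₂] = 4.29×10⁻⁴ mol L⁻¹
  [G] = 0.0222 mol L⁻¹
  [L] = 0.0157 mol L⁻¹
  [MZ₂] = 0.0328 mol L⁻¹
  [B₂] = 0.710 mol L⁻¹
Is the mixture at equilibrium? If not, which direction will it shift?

no; Q < K, reaction proceeds forward

Q_c = [B₂]·[L]³·[G] / ([XY₂]²·[MZ₂]) = (0.710)·(0.0157)³·(0.0222) / ((4.29×10⁻⁴)²·(0.0328)) = 10.1
Q_c = 10.1 < K_c = 34.2: net forward reaction.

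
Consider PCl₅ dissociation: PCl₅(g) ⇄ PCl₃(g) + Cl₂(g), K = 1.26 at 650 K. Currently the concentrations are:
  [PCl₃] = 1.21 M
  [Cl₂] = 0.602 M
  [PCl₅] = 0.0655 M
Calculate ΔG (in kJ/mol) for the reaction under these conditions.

Q = [PCl₃]·[Cl₂] / [PCl₅] = (1.21)·(0.602) / (0.0655) = 11.1
ΔG = RT ln(Q/K) = (8.314 J mol⁻¹ K⁻¹)(650 K) × ln(11.1/1.26)
   = (5.404 kJ/mol)(2.176) = 11.8 kJ/mol
ΔG > 0, so the forward reaction is non-spontaneous (proceeds in reverse).

ΔG = 11.8 kJ/mol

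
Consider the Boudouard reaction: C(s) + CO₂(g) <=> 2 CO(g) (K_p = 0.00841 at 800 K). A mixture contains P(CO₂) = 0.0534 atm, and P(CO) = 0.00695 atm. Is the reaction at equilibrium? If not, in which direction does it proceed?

(C is a pure solid — omitted from Q_p.)
Q_p = P(CO)² / P(CO₂) = (0.00695)² / (0.0534) = 9.05e-4
Q_p = 9.05e-4 < K_p = 0.00841, so the forward reaction proceeds.

in the forward direction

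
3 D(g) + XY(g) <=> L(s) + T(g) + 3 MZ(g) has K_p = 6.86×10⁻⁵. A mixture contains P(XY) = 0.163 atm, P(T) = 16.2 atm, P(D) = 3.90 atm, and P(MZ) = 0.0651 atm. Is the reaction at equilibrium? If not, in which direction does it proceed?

toward reactants

(L is a pure solid — omitted from Q_p.)
Q_p = P(T)·P(MZ)³ / (P(D)³·P(XY)) = (16.2)·(0.0651)³ / ((3.90)³·(0.163)) = 4.62×10⁻⁴
Q_p = 4.62×10⁻⁴ > K_p = 6.86×10⁻⁵, so the reverse reaction proceeds.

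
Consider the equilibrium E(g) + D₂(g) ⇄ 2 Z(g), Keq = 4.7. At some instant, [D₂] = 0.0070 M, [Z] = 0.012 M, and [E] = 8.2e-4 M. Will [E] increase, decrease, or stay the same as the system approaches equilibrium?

increase

Q = [Z]² / ([E]·[D₂]) = (0.012)² / ((8.2e-4)·(0.0070)) = 25
Q = 25 > Keq = 4.7: net reverse reaction.
E is a reactant, so it increases.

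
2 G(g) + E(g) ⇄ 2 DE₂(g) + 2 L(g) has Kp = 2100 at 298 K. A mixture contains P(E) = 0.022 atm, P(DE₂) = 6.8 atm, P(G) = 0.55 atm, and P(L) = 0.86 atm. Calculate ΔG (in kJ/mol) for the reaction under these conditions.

ΔG = 2.22 kJ/mol

Qp = P(DE₂)²·P(L)² / (P(G)²·P(E)) = (6.8)²·(0.86)² / ((0.55)²·(0.022)) = 5140
ΔG = RT ln(Qp/Kp) = (8.314 J mol⁻¹ K⁻¹)(298 K) × ln(5140/2100)
   = (2.478 kJ/mol)(0.8951) = 2.22 kJ/mol
ΔG > 0, so the forward reaction is non-spontaneous (proceeds in reverse).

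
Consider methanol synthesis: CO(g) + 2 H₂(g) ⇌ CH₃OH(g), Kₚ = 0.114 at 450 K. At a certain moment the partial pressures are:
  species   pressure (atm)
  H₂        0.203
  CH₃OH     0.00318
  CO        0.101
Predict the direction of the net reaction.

to the left

Qₚ = P(CH₃OH) / (P(CO)·P(H₂)²) = (0.00318) / ((0.101)·(0.203)²) = 0.764
Qₚ = 0.764 > Kₚ = 0.114, so the reverse reaction proceeds.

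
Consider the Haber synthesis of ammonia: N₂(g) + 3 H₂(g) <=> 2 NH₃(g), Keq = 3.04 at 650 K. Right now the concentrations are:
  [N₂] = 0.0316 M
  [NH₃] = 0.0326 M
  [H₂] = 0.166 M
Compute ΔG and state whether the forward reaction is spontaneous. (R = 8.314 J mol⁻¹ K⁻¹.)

ΔG = 4.77 kJ/mol; the forward reaction is non-spontaneous

Q = [NH₃]² / ([N₂]·[H₂]³) = (0.0326)² / ((0.0316)·(0.166)³) = 7.35
ΔG = RT ln(Q/Keq) = (8.314 J mol⁻¹ K⁻¹)(650 K) × ln(7.35/3.04)
   = (5.404 kJ/mol)(0.8828) = 4.77 kJ/mol
ΔG > 0, so the forward reaction is non-spontaneous (proceeds in reverse).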